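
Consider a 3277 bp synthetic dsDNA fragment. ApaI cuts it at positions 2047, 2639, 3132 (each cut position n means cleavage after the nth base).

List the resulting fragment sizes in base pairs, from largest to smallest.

2047, 592, 493, 145 bp

Linear molecule, 3 cuts → 4 fragments:
  2047 − 0 = 2047 bp
  2639 − 2047 = 592 bp
  3132 − 2639 = 493 bp
  3277 − 3132 = 145 bp
Sorted largest to smallest: 2047, 592, 493, 145 bp.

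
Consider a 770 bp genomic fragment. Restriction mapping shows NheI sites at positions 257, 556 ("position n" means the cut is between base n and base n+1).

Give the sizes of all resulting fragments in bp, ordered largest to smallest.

Linear molecule, 2 cuts → 3 fragments:
  257 − 0 = 257 bp
  556 − 257 = 299 bp
  770 − 556 = 214 bp
Sorted largest to smallest: 299, 257, 214 bp.

299, 257, 214 bp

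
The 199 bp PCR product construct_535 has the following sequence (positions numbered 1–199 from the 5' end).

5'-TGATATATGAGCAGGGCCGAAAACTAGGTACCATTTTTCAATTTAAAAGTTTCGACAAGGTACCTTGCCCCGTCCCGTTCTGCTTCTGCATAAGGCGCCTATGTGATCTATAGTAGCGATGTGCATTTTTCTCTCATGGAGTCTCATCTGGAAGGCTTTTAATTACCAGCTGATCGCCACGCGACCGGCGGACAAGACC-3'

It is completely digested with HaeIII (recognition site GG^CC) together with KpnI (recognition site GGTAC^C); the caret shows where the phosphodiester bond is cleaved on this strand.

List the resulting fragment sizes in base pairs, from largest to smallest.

136, 32, 16, 15 bp

The HaeIII site (GGCC) starts at position 15.
HaeIII cuts after base 2 of each site, so after position 16.
KpnI sites (GGTACC) start at positions 27, 59.
KpnI cuts after base 5 of each site (before the last base), so after positions 31, 63.
Combined cut positions: 16, 31, 63.
Linear molecule, 3 cuts → 4 fragments:
  1–16 → 16 bp
  17–31 → 15 bp
  32–63 → 32 bp
  64–199 → 136 bp
Sorted largest to smallest: 136, 32, 16, 15 bp.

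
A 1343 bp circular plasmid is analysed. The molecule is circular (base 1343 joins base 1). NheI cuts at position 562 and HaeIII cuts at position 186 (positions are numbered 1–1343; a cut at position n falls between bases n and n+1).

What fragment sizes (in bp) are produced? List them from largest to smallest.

967, 376 bp

Combined cut positions (sorted): 186, 562.
Circular molecule, 2 cuts → 2 fragments:
  562 − 186 = 376 bp
  wrap: 1343 − 562 + 186 = 967 bp
Sorted largest to smallest: 967, 376 bp.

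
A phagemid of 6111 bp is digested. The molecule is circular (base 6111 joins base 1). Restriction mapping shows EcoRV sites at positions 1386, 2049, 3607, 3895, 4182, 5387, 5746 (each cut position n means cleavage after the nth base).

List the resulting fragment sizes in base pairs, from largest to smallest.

Circular molecule, 7 cuts → 7 fragments:
  2049 − 1386 = 663 bp
  3607 − 2049 = 1558 bp
  3895 − 3607 = 288 bp
  4182 − 3895 = 287 bp
  5387 − 4182 = 1205 bp
  5746 − 5387 = 359 bp
  wrap: 6111 − 5746 + 1386 = 1751 bp
Sorted largest to smallest: 1751, 1558, 1205, 663, 359, 288, 287 bp.

1751, 1558, 1205, 663, 359, 288, 287 bp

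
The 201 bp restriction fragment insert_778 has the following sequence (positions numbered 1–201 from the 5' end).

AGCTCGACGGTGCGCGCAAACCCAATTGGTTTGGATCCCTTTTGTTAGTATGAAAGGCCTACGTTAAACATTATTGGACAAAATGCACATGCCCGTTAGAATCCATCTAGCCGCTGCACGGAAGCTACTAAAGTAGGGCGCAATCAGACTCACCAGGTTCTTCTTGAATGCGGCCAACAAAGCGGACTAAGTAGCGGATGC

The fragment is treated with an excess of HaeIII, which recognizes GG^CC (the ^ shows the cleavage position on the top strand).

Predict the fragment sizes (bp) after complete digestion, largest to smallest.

HaeIII sites (GGCC) start at positions 56, 172.
HaeIII cuts after base 2 of each site, so after positions 57, 173.
Linear molecule, 2 cuts → 3 fragments:
  1–57 → 57 bp
  58–173 → 116 bp
  174–201 → 28 bp
Sorted largest to smallest: 116, 57, 28 bp.

116, 57, 28 bp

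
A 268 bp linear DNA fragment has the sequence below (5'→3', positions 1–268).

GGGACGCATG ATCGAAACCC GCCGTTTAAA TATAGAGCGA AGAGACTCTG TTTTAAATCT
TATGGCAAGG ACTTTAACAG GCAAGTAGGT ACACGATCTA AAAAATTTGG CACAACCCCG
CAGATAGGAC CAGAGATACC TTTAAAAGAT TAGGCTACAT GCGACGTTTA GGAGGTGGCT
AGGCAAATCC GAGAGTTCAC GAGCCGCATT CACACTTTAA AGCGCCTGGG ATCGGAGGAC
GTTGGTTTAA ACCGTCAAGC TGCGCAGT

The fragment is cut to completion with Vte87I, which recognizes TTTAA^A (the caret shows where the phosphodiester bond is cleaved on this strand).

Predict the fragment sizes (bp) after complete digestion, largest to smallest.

89, 75, 30, 29, 27, 18 bp

Vte87I sites (TTTAAA) start at positions 25, 52, 141, 216, 246.
Vte87I cuts after base 5 of each site (before the last base), so after positions 29, 56, 145, 220, 250.
Linear molecule, 5 cuts → 6 fragments:
  1–29 → 29 bp
  30–56 → 27 bp
  57–145 → 89 bp
  146–220 → 75 bp
  221–250 → 30 bp
  251–268 → 18 bp
Sorted largest to smallest: 89, 75, 30, 29, 27, 18 bp.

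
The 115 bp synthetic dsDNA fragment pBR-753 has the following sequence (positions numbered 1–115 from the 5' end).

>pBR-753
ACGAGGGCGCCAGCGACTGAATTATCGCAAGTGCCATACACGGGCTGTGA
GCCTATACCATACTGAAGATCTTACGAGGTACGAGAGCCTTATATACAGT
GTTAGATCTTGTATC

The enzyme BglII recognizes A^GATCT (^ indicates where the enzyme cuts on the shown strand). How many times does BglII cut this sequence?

2

AGATCT occurs starting at positions 67, 104.
BglII cuts at 2 sites.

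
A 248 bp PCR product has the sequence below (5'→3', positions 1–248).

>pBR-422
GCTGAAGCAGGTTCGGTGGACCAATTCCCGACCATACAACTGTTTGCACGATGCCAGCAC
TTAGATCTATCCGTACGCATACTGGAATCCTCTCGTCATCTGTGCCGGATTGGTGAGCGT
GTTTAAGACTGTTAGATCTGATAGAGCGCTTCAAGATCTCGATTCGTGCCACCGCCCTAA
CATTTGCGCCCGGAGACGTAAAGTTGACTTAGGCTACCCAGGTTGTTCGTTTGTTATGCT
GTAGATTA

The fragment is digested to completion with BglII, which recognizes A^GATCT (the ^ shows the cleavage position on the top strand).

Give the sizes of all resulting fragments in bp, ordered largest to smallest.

BglII sites (AGATCT) start at positions 63, 134, 154.
BglII cuts after the first base of each site, so after positions 63, 134, 154.
Linear molecule, 3 cuts → 4 fragments:
  1–63 → 63 bp
  64–134 → 71 bp
  135–154 → 20 bp
  155–248 → 94 bp
Sorted largest to smallest: 94, 71, 63, 20 bp.

94, 71, 63, 20 bp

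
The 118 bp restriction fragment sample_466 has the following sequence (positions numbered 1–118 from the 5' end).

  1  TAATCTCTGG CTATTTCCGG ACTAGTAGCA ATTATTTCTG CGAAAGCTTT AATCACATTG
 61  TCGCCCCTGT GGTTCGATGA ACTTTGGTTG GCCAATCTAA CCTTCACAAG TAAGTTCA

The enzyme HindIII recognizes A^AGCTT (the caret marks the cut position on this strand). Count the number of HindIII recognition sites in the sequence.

AAGCTT occurs starting at position 44.
HindIII cuts at 1 site.

1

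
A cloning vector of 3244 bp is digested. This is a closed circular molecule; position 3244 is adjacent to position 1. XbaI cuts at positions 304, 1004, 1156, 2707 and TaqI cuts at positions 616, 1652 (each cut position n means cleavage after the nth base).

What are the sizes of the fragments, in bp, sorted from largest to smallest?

Combined cut positions (sorted): 304, 616, 1004, 1156, 1652, 2707.
Circular molecule, 6 cuts → 6 fragments:
  616 − 304 = 312 bp
  1004 − 616 = 388 bp
  1156 − 1004 = 152 bp
  1652 − 1156 = 496 bp
  2707 − 1652 = 1055 bp
  wrap: 3244 − 2707 + 304 = 841 bp
Sorted largest to smallest: 1055, 841, 496, 388, 312, 152 bp.

1055, 841, 496, 388, 312, 152 bp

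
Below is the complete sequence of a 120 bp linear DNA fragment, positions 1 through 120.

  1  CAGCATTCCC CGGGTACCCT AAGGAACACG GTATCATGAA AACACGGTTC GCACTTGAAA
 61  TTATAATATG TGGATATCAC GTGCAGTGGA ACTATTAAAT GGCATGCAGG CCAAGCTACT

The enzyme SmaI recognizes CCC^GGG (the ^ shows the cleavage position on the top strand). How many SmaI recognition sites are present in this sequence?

1

CCCGGG occurs starting at position 9.
SmaI cuts at 1 site.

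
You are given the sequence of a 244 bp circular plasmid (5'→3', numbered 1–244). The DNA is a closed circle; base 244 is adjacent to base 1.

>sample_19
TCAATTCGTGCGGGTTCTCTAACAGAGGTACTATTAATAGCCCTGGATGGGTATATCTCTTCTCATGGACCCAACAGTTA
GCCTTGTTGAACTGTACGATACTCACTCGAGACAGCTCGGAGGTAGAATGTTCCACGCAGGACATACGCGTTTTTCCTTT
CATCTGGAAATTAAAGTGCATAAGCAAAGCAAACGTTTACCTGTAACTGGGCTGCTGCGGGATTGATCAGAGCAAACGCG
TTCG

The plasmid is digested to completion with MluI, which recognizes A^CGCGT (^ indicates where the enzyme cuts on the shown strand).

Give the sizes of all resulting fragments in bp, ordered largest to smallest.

154, 90 bp

MluI sites (ACGCGT) start at positions 146, 236.
MluI cuts after the first base of each site, so after positions 146, 236.
Circular molecule, 2 cuts → 2 fragments:
  147–236 → 90 bp
  237–244 then 1–146 → 8 + 146 = 154 bp
Sorted largest to smallest: 154, 90 bp.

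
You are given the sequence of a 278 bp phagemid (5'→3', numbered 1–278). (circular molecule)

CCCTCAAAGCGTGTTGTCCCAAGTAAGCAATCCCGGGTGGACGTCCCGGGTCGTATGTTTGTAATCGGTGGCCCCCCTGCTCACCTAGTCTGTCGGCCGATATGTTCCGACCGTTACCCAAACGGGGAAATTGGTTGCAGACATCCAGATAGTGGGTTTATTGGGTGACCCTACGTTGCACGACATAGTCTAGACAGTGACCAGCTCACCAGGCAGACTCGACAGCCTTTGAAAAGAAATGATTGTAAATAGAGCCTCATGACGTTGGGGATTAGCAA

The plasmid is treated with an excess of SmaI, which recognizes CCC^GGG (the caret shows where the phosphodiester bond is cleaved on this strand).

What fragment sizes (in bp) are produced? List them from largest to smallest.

SmaI sites (CCCGGG) start at positions 32, 45.
SmaI cuts after base 3 of each site, so after positions 34, 47.
Circular molecule, 2 cuts → 2 fragments:
  35–47 → 13 bp
  48–278 then 1–34 → 231 + 34 = 265 bp
Sorted largest to smallest: 265, 13 bp.

265, 13 bp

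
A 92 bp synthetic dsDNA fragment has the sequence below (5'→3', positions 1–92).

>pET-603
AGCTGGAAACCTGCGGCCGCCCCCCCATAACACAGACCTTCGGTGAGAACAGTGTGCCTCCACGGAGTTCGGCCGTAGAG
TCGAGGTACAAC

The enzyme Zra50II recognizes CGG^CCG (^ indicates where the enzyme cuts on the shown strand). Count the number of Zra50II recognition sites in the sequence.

CGGCCG occurs starting at positions 14, 70.
Zra50II cuts at 2 sites.

2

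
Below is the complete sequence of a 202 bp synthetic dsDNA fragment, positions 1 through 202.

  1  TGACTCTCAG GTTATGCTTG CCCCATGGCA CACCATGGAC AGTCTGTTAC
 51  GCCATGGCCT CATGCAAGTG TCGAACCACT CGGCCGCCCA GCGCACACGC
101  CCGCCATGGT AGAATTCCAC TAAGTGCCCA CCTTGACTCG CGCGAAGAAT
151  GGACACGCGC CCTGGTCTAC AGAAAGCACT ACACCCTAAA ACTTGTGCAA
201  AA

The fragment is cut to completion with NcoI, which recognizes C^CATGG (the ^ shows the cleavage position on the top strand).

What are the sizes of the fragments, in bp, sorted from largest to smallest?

98, 52, 23, 19, 10 bp

NcoI sites (CCATGG) start at positions 23, 33, 52, 104.
NcoI cuts after the first base of each site, so after positions 23, 33, 52, 104.
Linear molecule, 4 cuts → 5 fragments:
  1–23 → 23 bp
  24–33 → 10 bp
  34–52 → 19 bp
  53–104 → 52 bp
  105–202 → 98 bp
Sorted largest to smallest: 98, 52, 23, 19, 10 bp.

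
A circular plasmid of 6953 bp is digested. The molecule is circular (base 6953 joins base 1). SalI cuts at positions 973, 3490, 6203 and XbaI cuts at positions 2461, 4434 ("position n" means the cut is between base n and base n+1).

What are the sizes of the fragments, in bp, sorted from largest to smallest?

1769, 1723, 1488, 1029, 944 bp

Combined cut positions (sorted): 973, 2461, 3490, 4434, 6203.
Circular molecule, 5 cuts → 5 fragments:
  2461 − 973 = 1488 bp
  3490 − 2461 = 1029 bp
  4434 − 3490 = 944 bp
  6203 − 4434 = 1769 bp
  wrap: 6953 − 6203 + 973 = 1723 bp
Sorted largest to smallest: 1769, 1723, 1488, 1029, 944 bp.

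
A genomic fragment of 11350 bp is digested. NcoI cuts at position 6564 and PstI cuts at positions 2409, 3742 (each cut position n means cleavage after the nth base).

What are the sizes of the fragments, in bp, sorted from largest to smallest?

Combined cut positions (sorted): 2409, 3742, 6564.
Linear molecule, 3 cuts → 4 fragments:
  2409 − 0 = 2409 bp
  3742 − 2409 = 1333 bp
  6564 − 3742 = 2822 bp
  11350 − 6564 = 4786 bp
Sorted largest to smallest: 4786, 2822, 2409, 1333 bp.

4786, 2822, 2409, 1333 bp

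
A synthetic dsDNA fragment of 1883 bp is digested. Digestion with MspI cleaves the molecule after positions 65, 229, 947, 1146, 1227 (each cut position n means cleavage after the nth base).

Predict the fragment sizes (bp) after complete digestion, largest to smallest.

Linear molecule, 5 cuts → 6 fragments:
  65 − 0 = 65 bp
  229 − 65 = 164 bp
  947 − 229 = 718 bp
  1146 − 947 = 199 bp
  1227 − 1146 = 81 bp
  1883 − 1227 = 656 bp
Sorted largest to smallest: 718, 656, 199, 164, 81, 65 bp.

718, 656, 199, 164, 81, 65 bp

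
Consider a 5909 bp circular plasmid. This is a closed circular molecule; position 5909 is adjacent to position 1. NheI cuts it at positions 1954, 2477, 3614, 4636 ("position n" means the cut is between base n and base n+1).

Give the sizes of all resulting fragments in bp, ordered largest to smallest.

3227, 1137, 1022, 523 bp

Circular molecule, 4 cuts → 4 fragments:
  2477 − 1954 = 523 bp
  3614 − 2477 = 1137 bp
  4636 − 3614 = 1022 bp
  wrap: 5909 − 4636 + 1954 = 3227 bp
Sorted largest to smallest: 3227, 1137, 1022, 523 bp.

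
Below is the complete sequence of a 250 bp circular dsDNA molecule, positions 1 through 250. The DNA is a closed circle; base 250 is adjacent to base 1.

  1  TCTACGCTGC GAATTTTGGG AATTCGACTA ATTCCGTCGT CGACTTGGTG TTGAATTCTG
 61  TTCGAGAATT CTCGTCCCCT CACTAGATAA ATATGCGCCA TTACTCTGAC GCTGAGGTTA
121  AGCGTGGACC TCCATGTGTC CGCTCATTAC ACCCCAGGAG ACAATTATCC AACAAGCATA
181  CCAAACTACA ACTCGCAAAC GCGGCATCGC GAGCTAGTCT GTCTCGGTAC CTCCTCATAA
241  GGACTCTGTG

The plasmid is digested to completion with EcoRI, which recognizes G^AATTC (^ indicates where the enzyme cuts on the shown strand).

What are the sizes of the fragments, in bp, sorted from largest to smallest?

204, 33, 13 bp

EcoRI sites (GAATTC) start at positions 20, 53, 66.
EcoRI cuts after the first base of each site, so after positions 20, 53, 66.
Circular molecule, 3 cuts → 3 fragments:
  21–53 → 33 bp
  54–66 → 13 bp
  67–250 then 1–20 → 184 + 20 = 204 bp
Sorted largest to smallest: 204, 33, 13 bp.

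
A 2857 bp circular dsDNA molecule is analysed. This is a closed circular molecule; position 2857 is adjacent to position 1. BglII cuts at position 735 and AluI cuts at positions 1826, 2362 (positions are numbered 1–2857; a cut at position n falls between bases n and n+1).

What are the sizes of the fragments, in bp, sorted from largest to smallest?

Combined cut positions (sorted): 735, 1826, 2362.
Circular molecule, 3 cuts → 3 fragments:
  1826 − 735 = 1091 bp
  2362 − 1826 = 536 bp
  wrap: 2857 − 2362 + 735 = 1230 bp
Sorted largest to smallest: 1230, 1091, 536 bp.

1230, 1091, 536 bp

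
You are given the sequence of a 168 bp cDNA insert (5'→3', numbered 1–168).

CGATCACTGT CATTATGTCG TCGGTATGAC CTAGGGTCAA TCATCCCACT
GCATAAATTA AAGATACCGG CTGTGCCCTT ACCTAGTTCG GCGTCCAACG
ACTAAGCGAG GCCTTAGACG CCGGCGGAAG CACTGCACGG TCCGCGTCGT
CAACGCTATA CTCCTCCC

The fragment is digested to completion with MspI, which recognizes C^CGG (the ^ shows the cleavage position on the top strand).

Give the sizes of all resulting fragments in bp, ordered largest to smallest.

67, 54, 47 bp

MspI sites (CCGG) start at positions 67, 121.
MspI cuts after the first base of each site, so after positions 67, 121.
Linear molecule, 2 cuts → 3 fragments:
  1–67 → 67 bp
  68–121 → 54 bp
  122–168 → 47 bp
Sorted largest to smallest: 67, 54, 47 bp.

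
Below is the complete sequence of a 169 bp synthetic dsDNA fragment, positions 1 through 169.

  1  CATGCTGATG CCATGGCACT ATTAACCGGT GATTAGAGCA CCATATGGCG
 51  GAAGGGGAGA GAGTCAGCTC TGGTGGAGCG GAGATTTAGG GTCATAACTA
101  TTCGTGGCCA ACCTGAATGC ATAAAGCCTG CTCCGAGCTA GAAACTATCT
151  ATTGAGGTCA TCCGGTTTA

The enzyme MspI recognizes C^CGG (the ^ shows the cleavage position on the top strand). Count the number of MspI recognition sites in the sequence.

CCGG occurs starting at positions 26, 162.
MspI cuts at 2 sites.

2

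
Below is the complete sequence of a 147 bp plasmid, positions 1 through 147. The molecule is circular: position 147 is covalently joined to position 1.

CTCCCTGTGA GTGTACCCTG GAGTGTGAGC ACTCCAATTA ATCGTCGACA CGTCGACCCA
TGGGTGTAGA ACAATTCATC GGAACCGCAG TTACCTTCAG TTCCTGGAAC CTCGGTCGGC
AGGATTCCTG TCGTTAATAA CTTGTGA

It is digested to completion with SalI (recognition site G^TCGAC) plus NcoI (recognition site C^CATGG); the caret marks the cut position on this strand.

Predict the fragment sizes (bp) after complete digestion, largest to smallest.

SalI sites (GTCGAC) start at positions 44, 52.
SalI cuts after the first base of each site, so after positions 44, 52.
The NcoI site (CCATGG) starts at position 58.
NcoI cuts after the first base of each site, so after position 58.
Combined cut positions: 44, 52, 58.
Circular molecule, 3 cuts → 3 fragments:
  45–52 → 8 bp
  53–58 → 6 bp
  59–147 then 1–44 → 89 + 44 = 133 bp
Sorted largest to smallest: 133, 8, 6 bp.

133, 8, 6 bp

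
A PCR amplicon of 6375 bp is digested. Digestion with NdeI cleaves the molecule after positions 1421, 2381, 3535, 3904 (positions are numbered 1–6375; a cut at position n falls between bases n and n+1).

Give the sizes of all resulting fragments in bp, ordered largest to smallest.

2471, 1421, 1154, 960, 369 bp

Linear molecule, 4 cuts → 5 fragments:
  1421 − 0 = 1421 bp
  2381 − 1421 = 960 bp
  3535 − 2381 = 1154 bp
  3904 − 3535 = 369 bp
  6375 − 3904 = 2471 bp
Sorted largest to smallest: 2471, 1421, 1154, 960, 369 bp.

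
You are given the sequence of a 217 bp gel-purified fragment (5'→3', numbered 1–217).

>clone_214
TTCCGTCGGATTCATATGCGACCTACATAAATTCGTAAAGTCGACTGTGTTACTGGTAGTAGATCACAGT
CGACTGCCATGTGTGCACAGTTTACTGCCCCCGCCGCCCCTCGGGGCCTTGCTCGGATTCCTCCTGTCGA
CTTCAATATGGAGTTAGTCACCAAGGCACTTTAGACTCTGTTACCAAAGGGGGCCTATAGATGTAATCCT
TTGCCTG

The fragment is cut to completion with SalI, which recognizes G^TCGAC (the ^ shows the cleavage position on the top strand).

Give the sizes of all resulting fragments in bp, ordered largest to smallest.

SalI sites (GTCGAC) start at positions 40, 69, 136.
SalI cuts after the first base of each site, so after positions 40, 69, 136.
Linear molecule, 3 cuts → 4 fragments:
  1–40 → 40 bp
  41–69 → 29 bp
  70–136 → 67 bp
  137–217 → 81 bp
Sorted largest to smallest: 81, 67, 40, 29 bp.

81, 67, 40, 29 bp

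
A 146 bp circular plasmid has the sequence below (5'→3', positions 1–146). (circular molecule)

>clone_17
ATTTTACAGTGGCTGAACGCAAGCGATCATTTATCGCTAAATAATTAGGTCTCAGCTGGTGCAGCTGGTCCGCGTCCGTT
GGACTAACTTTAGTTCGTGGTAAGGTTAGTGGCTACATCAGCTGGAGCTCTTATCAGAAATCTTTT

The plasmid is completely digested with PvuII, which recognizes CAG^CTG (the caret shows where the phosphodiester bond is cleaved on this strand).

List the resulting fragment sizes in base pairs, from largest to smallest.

80, 57, 9 bp

PvuII sites (CAGCTG) start at positions 53, 62, 119.
PvuII cuts after base 3 of each site, so after positions 55, 64, 121.
Circular molecule, 3 cuts → 3 fragments:
  56–64 → 9 bp
  65–121 → 57 bp
  122–146 then 1–55 → 25 + 55 = 80 bp
Sorted largest to smallest: 80, 57, 9 bp.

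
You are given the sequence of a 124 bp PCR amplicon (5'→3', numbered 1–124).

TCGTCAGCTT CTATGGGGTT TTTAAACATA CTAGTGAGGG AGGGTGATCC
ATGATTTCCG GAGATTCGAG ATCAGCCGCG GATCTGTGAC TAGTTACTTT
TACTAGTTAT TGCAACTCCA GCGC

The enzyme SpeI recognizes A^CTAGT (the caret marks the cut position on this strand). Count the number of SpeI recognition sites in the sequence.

ACTAGT occurs starting at positions 30, 89, 102.
SpeI cuts at 3 sites.

3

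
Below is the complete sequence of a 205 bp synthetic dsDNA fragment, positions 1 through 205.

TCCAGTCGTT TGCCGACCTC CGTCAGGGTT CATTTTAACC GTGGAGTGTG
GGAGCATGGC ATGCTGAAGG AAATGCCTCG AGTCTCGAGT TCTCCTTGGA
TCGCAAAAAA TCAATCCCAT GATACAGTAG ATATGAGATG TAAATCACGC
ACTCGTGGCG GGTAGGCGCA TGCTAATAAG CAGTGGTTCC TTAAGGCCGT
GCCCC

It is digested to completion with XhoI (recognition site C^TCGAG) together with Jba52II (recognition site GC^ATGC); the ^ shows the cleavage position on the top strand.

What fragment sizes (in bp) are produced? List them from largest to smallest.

85, 60, 36, 17, 7 bp

XhoI sites (CTCGAG) start at positions 77, 84.
XhoI cuts after the first base of each site, so after positions 77, 84.
Jba52II sites (GCATGC) start at positions 59, 168.
Jba52II cuts after base 2 of each site, so after positions 60, 169.
Combined cut positions: 60, 77, 84, 169.
Linear molecule, 4 cuts → 5 fragments:
  1–60 → 60 bp
  61–77 → 17 bp
  78–84 → 7 bp
  85–169 → 85 bp
  170–205 → 36 bp
Sorted largest to smallest: 85, 60, 36, 17, 7 bp.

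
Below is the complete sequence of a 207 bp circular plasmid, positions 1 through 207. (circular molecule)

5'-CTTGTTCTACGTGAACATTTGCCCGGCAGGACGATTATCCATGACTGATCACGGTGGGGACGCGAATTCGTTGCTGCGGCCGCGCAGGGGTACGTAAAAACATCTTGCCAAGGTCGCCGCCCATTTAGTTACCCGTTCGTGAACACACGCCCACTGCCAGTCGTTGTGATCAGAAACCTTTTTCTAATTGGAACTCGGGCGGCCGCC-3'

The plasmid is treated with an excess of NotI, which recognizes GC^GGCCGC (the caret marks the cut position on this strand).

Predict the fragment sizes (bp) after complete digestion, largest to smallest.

123, 84 bp

NotI sites (GCGGCCGC) start at positions 76, 199.
NotI cuts after base 2 of each site, so after positions 77, 200.
Circular molecule, 2 cuts → 2 fragments:
  78–200 → 123 bp
  201–207 then 1–77 → 7 + 77 = 84 bp
Sorted largest to smallest: 123, 84 bp.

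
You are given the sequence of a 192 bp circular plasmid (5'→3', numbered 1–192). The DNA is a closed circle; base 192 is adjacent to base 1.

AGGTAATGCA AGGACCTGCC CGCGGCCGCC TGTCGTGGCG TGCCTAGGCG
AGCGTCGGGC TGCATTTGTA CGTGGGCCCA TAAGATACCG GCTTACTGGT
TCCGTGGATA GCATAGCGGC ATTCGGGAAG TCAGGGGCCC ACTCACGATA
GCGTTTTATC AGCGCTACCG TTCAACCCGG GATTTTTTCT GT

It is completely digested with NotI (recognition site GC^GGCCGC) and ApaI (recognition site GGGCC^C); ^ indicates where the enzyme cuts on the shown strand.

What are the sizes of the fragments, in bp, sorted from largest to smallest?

76, 61, 55 bp

The NotI site (GCGGCCGC) starts at position 22.
NotI cuts after base 2 of each site, so after position 23.
ApaI sites (GGGCCC) start at positions 74, 135.
ApaI cuts after base 5 of each site (before the last base), so after positions 78, 139.
Combined cut positions: 23, 78, 139.
Circular molecule, 3 cuts → 3 fragments:
  24–78 → 55 bp
  79–139 → 61 bp
  140–192 then 1–23 → 53 + 23 = 76 bp
Sorted largest to smallest: 76, 61, 55 bp.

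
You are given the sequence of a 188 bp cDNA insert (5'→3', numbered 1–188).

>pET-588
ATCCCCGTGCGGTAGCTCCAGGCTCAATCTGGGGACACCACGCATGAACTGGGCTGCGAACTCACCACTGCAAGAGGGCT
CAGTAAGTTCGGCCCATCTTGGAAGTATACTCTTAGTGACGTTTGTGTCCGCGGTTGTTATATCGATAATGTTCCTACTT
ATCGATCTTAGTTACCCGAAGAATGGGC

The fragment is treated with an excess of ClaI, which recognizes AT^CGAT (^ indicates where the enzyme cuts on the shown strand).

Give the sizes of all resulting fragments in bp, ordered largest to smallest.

143, 26, 19 bp

ClaI sites (ATCGAT) start at positions 142, 161.
ClaI cuts after base 2 of each site, so after positions 143, 162.
Linear molecule, 2 cuts → 3 fragments:
  1–143 → 143 bp
  144–162 → 19 bp
  163–188 → 26 bp
Sorted largest to smallest: 143, 26, 19 bp.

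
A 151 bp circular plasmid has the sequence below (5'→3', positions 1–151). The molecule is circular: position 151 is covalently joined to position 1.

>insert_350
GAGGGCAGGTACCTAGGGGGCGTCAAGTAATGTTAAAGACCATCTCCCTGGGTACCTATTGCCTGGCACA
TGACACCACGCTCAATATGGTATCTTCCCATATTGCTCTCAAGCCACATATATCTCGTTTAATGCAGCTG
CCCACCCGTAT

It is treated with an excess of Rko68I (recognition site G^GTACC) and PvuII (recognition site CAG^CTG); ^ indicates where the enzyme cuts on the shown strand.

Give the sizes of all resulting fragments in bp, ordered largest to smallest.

86, 43, 22 bp

Rko68I sites (GGTACC) start at positions 8, 51.
Rko68I cuts after the first base of each site, so after positions 8, 51.
The PvuII site (CAGCTG) starts at position 135.
PvuII cuts after base 3 of each site, so after position 137.
Combined cut positions: 8, 51, 137.
Circular molecule, 3 cuts → 3 fragments:
  9–51 → 43 bp
  52–137 → 86 bp
  138–151 then 1–8 → 14 + 8 = 22 bp
Sorted largest to smallest: 86, 43, 22 bp.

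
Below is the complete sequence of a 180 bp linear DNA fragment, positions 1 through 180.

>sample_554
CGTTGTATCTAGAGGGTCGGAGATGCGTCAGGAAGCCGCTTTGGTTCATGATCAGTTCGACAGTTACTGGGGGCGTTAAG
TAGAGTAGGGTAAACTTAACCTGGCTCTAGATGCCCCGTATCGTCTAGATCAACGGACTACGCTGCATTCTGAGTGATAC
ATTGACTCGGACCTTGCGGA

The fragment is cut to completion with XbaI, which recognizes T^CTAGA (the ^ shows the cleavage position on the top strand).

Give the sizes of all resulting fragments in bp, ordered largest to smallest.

XbaI sites (TCTAGA) start at positions 8, 106, 124.
XbaI cuts after the first base of each site, so after positions 8, 106, 124.
Linear molecule, 3 cuts → 4 fragments:
  1–8 → 8 bp
  9–106 → 98 bp
  107–124 → 18 bp
  125–180 → 56 bp
Sorted largest to smallest: 98, 56, 18, 8 bp.

98, 56, 18, 8 bp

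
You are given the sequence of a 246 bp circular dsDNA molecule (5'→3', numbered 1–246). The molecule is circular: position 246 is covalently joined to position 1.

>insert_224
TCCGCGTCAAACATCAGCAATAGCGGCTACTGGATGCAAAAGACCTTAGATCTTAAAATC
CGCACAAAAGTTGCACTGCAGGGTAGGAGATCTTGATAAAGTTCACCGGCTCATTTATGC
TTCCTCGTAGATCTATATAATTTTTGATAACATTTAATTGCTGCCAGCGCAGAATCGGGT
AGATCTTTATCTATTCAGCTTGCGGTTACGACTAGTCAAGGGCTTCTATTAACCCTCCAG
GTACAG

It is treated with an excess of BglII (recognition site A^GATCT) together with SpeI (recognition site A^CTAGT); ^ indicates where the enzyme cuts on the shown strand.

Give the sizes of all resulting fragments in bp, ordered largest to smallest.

83, 52, 41, 40, 30 bp

BglII sites (AGATCT) start at positions 48, 88, 129, 181.
BglII cuts after the first base of each site, so after positions 48, 88, 129, 181.
The SpeI site (ACTAGT) starts at position 211.
SpeI cuts after the first base of each site, so after position 211.
Combined cut positions: 48, 88, 129, 181, 211.
Circular molecule, 5 cuts → 5 fragments:
  49–88 → 40 bp
  89–129 → 41 bp
  130–181 → 52 bp
  182–211 → 30 bp
  212–246 then 1–48 → 35 + 48 = 83 bp
Sorted largest to smallest: 83, 52, 41, 40, 30 bp.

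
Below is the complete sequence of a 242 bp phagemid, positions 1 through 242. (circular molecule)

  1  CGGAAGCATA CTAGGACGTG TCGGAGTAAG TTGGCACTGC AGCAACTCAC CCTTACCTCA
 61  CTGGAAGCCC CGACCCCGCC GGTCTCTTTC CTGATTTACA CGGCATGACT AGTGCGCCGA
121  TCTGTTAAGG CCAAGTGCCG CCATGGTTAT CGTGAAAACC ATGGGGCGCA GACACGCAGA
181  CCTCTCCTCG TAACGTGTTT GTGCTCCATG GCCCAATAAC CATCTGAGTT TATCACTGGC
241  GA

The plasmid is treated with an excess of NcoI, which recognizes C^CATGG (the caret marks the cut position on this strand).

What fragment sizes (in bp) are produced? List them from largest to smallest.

177, 47, 18 bp

NcoI sites (CCATGG) start at positions 141, 159, 206.
NcoI cuts after the first base of each site, so after positions 141, 159, 206.
Circular molecule, 3 cuts → 3 fragments:
  142–159 → 18 bp
  160–206 → 47 bp
  207–242 then 1–141 → 36 + 141 = 177 bp
Sorted largest to smallest: 177, 47, 18 bp.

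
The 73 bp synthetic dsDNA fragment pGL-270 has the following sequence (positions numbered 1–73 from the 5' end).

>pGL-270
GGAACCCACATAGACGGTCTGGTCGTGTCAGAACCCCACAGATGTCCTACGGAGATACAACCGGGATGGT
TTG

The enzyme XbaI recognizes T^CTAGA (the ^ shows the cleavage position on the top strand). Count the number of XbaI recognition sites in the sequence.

0

No occurrence of TCTAGA is present in the sequence.
XbaI does not cut: 0 sites.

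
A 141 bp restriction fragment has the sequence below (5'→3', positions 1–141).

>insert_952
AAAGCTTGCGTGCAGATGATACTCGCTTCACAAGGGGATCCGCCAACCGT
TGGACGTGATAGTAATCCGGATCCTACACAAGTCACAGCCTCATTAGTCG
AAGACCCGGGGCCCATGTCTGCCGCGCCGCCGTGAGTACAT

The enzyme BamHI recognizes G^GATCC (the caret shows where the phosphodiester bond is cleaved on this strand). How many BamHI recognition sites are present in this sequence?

2

GGATCC occurs starting at positions 36, 69.
BamHI cuts at 2 sites.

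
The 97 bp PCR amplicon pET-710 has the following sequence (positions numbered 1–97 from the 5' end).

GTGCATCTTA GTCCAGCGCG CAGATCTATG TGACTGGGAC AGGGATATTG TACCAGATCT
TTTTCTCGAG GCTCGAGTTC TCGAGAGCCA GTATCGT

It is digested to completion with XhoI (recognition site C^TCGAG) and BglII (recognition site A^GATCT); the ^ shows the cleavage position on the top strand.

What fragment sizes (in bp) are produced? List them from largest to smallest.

XhoI sites (CTCGAG) start at positions 65, 72, 80.
XhoI cuts after the first base of each site, so after positions 65, 72, 80.
BglII sites (AGATCT) start at positions 22, 55.
BglII cuts after the first base of each site, so after positions 22, 55.
Combined cut positions: 22, 55, 65, 72, 80.
Linear molecule, 5 cuts → 6 fragments:
  1–22 → 22 bp
  23–55 → 33 bp
  56–65 → 10 bp
  66–72 → 7 bp
  73–80 → 8 bp
  81–97 → 17 bp
Sorted largest to smallest: 33, 22, 17, 10, 8, 7 bp.

33, 22, 17, 10, 8, 7 bp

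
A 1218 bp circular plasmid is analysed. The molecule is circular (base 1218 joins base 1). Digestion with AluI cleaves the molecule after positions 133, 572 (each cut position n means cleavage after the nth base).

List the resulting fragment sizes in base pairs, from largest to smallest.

Circular molecule, 2 cuts → 2 fragments:
  572 − 133 = 439 bp
  wrap: 1218 − 572 + 133 = 779 bp
Sorted largest to smallest: 779, 439 bp.

779, 439 bp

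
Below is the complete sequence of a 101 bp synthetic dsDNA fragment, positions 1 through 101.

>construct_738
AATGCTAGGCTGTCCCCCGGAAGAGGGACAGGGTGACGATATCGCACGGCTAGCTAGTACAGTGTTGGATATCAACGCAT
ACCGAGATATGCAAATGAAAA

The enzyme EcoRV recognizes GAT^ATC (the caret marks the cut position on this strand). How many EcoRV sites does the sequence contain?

2

GATATC occurs starting at positions 38, 68.
EcoRV cuts at 2 sites.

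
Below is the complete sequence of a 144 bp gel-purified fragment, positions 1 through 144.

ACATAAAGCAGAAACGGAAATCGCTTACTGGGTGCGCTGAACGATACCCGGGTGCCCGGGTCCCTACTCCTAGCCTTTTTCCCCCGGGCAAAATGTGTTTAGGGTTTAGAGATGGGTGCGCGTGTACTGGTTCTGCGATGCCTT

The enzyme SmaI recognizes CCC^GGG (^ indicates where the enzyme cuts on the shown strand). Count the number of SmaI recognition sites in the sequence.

CCCGGG occurs starting at positions 47, 55, 83.
SmaI cuts at 3 sites.

3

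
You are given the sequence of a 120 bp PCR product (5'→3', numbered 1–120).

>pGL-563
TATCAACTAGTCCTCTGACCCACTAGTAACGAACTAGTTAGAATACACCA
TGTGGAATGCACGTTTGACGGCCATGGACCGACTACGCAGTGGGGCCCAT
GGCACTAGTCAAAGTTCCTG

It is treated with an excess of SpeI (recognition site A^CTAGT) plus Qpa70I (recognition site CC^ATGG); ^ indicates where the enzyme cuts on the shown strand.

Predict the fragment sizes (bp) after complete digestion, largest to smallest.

SpeI sites (ACTAGT) start at positions 6, 22, 33, 104.
SpeI cuts after the first base of each site, so after positions 6, 22, 33, 104.
Qpa70I sites (CCATGG) start at positions 72, 97.
Qpa70I cuts after base 2 of each site, so after positions 73, 98.
Combined cut positions: 6, 22, 33, 73, 98, 104.
Linear molecule, 6 cuts → 7 fragments:
  1–6 → 6 bp
  7–22 → 16 bp
  23–33 → 11 bp
  34–73 → 40 bp
  74–98 → 25 bp
  99–104 → 6 bp
  105–120 → 16 bp
Sorted largest to smallest: 40, 25, 16, 16, 11, 6, 6 bp.

40, 25, 16, 16, 11, 6, 6 bp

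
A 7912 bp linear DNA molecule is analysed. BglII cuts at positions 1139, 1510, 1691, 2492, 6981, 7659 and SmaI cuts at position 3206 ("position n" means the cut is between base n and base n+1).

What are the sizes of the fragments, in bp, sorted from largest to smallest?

Combined cut positions (sorted): 1139, 1510, 1691, 2492, 3206, 6981, 7659.
Linear molecule, 7 cuts → 8 fragments:
  1139 − 0 = 1139 bp
  1510 − 1139 = 371 bp
  1691 − 1510 = 181 bp
  2492 − 1691 = 801 bp
  3206 − 2492 = 714 bp
  6981 − 3206 = 3775 bp
  7659 − 6981 = 678 bp
  7912 − 7659 = 253 bp
Sorted largest to smallest: 3775, 1139, 801, 714, 678, 371, 253, 181 bp.

3775, 1139, 801, 714, 678, 371, 253, 181 bp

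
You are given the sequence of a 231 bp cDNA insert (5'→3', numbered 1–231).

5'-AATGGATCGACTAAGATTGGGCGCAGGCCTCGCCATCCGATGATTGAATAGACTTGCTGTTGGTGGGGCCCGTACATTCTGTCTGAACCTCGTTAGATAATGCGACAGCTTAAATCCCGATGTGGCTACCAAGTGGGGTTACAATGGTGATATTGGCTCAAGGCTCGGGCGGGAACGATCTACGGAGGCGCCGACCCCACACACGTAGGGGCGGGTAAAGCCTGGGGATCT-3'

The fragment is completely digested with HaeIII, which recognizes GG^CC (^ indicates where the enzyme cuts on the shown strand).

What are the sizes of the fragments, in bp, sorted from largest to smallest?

HaeIII sites (GGCC) start at positions 26, 67.
HaeIII cuts after base 2 of each site, so after positions 27, 68.
Linear molecule, 2 cuts → 3 fragments:
  1–27 → 27 bp
  28–68 → 41 bp
  69–231 → 163 bp
Sorted largest to smallest: 163, 41, 27 bp.

163, 41, 27 bp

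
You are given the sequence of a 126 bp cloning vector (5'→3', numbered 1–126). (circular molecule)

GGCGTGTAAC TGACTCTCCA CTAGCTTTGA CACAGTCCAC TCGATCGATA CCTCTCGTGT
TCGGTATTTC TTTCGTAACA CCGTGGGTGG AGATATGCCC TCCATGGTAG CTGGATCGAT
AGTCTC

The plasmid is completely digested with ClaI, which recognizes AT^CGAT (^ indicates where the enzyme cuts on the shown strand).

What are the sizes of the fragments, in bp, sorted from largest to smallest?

ClaI sites (ATCGAT) start at positions 44, 115.
ClaI cuts after base 2 of each site, so after positions 45, 116.
Circular molecule, 2 cuts → 2 fragments:
  46–116 → 71 bp
  117–126 then 1–45 → 10 + 45 = 55 bp
Sorted largest to smallest: 71, 55 bp.

71, 55 bp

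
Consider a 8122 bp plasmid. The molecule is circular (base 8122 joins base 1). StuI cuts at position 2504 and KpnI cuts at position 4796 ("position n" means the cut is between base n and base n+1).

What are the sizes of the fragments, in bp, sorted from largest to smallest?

5830, 2292 bp

Combined cut positions (sorted): 2504, 4796.
Circular molecule, 2 cuts → 2 fragments:
  4796 − 2504 = 2292 bp
  wrap: 8122 − 4796 + 2504 = 5830 bp
Sorted largest to smallest: 5830, 2292 bp.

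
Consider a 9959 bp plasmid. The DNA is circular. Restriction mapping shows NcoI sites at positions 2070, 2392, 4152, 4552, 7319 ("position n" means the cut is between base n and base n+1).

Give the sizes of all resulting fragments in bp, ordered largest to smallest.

Circular molecule, 5 cuts → 5 fragments:
  2392 − 2070 = 322 bp
  4152 − 2392 = 1760 bp
  4552 − 4152 = 400 bp
  7319 − 4552 = 2767 bp
  wrap: 9959 − 7319 + 2070 = 4710 bp
Sorted largest to smallest: 4710, 2767, 1760, 400, 322 bp.

4710, 2767, 1760, 400, 322 bp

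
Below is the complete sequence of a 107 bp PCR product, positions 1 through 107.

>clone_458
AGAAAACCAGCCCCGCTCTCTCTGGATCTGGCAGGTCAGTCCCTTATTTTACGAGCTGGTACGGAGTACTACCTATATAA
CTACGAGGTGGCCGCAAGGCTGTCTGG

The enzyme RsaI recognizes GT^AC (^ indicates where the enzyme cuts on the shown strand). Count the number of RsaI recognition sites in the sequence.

GTAC occurs starting at positions 59, 66.
RsaI cuts at 2 sites.

2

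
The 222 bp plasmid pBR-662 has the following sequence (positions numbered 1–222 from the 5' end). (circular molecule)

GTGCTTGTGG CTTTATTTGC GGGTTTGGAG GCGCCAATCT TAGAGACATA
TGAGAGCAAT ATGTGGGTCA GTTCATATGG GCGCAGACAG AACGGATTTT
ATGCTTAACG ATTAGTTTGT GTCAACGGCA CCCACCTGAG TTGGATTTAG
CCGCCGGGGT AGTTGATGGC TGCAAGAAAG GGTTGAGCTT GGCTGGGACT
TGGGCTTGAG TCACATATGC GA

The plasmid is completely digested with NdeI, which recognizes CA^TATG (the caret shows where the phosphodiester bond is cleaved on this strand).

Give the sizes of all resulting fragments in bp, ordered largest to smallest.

140, 55, 27 bp

NdeI sites (CATATG) start at positions 47, 74, 214.
NdeI cuts after base 2 of each site, so after positions 48, 75, 215.
Circular molecule, 3 cuts → 3 fragments:
  49–75 → 27 bp
  76–215 → 140 bp
  216–222 then 1–48 → 7 + 48 = 55 bp
Sorted largest to smallest: 140, 55, 27 bp.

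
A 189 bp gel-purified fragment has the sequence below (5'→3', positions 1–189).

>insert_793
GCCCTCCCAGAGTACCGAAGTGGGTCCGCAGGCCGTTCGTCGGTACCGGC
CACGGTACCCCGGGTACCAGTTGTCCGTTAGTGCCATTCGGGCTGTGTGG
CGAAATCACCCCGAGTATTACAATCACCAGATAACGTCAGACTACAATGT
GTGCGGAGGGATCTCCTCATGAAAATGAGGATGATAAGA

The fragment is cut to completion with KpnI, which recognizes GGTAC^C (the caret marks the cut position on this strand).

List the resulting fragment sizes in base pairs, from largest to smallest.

KpnI sites (GGTACC) start at positions 42, 54, 63.
KpnI cuts after base 5 of each site (before the last base), so after positions 46, 58, 67.
Linear molecule, 3 cuts → 4 fragments:
  1–46 → 46 bp
  47–58 → 12 bp
  59–67 → 9 bp
  68–189 → 122 bp
Sorted largest to smallest: 122, 46, 12, 9 bp.

122, 46, 12, 9 bp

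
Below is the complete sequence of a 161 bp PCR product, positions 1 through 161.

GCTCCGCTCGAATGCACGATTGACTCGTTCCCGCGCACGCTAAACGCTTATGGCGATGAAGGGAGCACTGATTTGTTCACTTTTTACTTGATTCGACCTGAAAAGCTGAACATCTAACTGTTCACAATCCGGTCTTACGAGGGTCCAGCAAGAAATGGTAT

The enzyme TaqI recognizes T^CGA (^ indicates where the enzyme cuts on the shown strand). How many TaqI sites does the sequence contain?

2

TCGA occurs starting at positions 8, 93.
TaqI cuts at 2 sites.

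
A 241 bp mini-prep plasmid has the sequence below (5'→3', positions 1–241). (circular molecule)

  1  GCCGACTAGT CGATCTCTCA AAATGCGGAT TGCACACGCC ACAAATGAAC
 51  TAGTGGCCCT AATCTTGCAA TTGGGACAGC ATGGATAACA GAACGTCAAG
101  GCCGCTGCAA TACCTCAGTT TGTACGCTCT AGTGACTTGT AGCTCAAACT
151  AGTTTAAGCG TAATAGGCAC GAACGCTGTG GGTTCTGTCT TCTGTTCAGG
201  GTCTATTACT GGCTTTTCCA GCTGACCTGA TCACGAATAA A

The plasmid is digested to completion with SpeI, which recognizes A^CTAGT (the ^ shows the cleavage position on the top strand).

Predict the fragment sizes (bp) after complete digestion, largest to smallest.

99, 98, 44 bp

SpeI sites (ACTAGT) start at positions 5, 49, 148.
SpeI cuts after the first base of each site, so after positions 5, 49, 148.
Circular molecule, 3 cuts → 3 fragments:
  6–49 → 44 bp
  50–148 → 99 bp
  149–241 then 1–5 → 93 + 5 = 98 bp
Sorted largest to smallest: 99, 98, 44 bp.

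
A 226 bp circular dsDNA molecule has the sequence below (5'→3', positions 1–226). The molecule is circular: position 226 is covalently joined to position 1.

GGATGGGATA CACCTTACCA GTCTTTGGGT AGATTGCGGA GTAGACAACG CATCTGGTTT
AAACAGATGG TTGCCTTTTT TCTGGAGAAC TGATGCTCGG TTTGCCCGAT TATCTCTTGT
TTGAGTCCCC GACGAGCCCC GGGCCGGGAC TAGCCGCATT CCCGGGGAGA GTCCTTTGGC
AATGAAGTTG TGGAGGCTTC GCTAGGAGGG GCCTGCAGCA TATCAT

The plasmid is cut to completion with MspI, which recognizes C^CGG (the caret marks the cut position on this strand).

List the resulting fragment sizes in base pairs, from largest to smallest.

MspI sites (CCGG) start at positions 139, 144, 162.
MspI cuts after the first base of each site, so after positions 139, 144, 162.
Circular molecule, 3 cuts → 3 fragments:
  140–144 → 5 bp
  145–162 → 18 bp
  163–226 then 1–139 → 64 + 139 = 203 bp
Sorted largest to smallest: 203, 18, 5 bp.

203, 18, 5 bp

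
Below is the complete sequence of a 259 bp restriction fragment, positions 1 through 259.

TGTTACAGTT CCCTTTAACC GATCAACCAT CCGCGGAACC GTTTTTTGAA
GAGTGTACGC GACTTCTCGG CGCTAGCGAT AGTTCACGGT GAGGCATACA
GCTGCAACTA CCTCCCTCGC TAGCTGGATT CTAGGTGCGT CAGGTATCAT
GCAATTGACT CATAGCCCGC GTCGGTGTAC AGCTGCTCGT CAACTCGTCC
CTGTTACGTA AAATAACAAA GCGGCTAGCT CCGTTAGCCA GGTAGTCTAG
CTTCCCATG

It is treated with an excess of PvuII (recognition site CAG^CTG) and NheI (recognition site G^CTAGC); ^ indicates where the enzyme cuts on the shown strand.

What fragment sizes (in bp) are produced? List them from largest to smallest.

72, 63, 42, 35, 29, 18 bp

PvuII sites (CAGCTG) start at positions 99, 180.
PvuII cuts after base 3 of each site, so after positions 101, 182.
NheI sites (GCTAGC) start at positions 72, 119, 224.
NheI cuts after the first base of each site, so after positions 72, 119, 224.
Combined cut positions: 72, 101, 119, 182, 224.
Linear molecule, 5 cuts → 6 fragments:
  1–72 → 72 bp
  73–101 → 29 bp
  102–119 → 18 bp
  120–182 → 63 bp
  183–224 → 42 bp
  225–259 → 35 bp
Sorted largest to smallest: 72, 63, 42, 35, 29, 18 bp.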